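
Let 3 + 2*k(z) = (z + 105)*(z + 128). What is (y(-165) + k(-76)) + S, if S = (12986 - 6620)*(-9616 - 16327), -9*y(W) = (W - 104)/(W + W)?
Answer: -245251292602/1485 ≈ -1.6515e+8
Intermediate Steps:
y(W) = -(-104 + W)/(18*W) (y(W) = -(W - 104)/(9*(W + W)) = -(-104 + W)/(9*(2*W)) = -(-104 + W)*1/(2*W)/9 = -(-104 + W)/(18*W))
k(z) = -3/2 + (105 + z)*(128 + z)/2 (k(z) = -3/2 + ((z + 105)*(z + 128))/2 = -3/2 + ((105 + z)*(128 + z))/2 = -3/2 + (105 + z)*(128 + z)/2)
S = -165153138 (S = 6366*(-25943) = -165153138)
(y(-165) + k(-76)) + S = ((1/18)*(104 - 1*(-165))/(-165) + (13437/2 + (1/2)*(-76)**2 + (233/2)*(-76))) - 165153138 = ((1/18)*(-1/165)*(104 + 165) + (13437/2 + (1/2)*5776 - 8854)) - 165153138 = ((1/18)*(-1/165)*269 + (13437/2 + 2888 - 8854)) - 165153138 = (-269/2970 + 1505/2) - 165153138 = 1117328/1485 - 165153138 = -245251292602/1485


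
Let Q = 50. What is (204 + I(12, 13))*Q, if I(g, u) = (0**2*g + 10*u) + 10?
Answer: 17200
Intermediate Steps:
I(g, u) = 10 + 10*u (I(g, u) = (0*g + 10*u) + 10 = (0 + 10*u) + 10 = 10*u + 10 = 10 + 10*u)
(204 + I(12, 13))*Q = (204 + (10 + 10*13))*50 = (204 + (10 + 130))*50 = (204 + 140)*50 = 344*50 = 17200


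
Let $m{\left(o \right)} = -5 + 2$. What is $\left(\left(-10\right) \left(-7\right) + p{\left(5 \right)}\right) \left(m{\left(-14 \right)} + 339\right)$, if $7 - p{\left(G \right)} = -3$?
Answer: $26880$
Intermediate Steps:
$p{\left(G \right)} = 10$ ($p{\left(G \right)} = 7 - -3 = 7 + 3 = 10$)
$m{\left(o \right)} = -3$
$\left(\left(-10\right) \left(-7\right) + p{\left(5 \right)}\right) \left(m{\left(-14 \right)} + 339\right) = \left(\left(-10\right) \left(-7\right) + 10\right) \left(-3 + 339\right) = \left(70 + 10\right) 336 = 80 \cdot 336 = 26880$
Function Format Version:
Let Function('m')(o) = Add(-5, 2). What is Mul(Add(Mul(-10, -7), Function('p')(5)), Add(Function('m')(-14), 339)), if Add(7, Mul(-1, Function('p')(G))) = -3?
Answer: 26880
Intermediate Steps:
Function('p')(G) = 10 (Function('p')(G) = Add(7, Mul(-1, -3)) = Add(7, 3) = 10)
Function('m')(o) = -3
Mul(Add(Mul(-10, -7), Function('p')(5)), Add(Function('m')(-14), 339)) = Mul(Add(Mul(-10, -7), 10), Add(-3, 339)) = Mul(Add(70, 10), 336) = Mul(80, 336) = 26880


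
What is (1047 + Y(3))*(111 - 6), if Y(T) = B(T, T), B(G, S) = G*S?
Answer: 110880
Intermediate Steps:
Y(T) = T**2 (Y(T) = T*T = T**2)
(1047 + Y(3))*(111 - 6) = (1047 + 3**2)*(111 - 6) = (1047 + 9)*105 = 1056*105 = 110880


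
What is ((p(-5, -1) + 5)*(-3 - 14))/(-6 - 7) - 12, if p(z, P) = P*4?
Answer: -139/13 ≈ -10.692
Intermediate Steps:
p(z, P) = 4*P
((p(-5, -1) + 5)*(-3 - 14))/(-6 - 7) - 12 = ((4*(-1) + 5)*(-3 - 14))/(-6 - 7) - 12 = ((-4 + 5)*(-17))/(-13) - 12 = -(-17)/13 - 12 = -1/13*(-17) - 12 = 17/13 - 12 = -139/13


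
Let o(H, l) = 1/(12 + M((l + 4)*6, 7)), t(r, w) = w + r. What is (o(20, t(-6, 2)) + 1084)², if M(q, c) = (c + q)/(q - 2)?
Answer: 339664900/289 ≈ 1.1753e+6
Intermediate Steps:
t(r, w) = r + w
M(q, c) = (c + q)/(-2 + q)
o(H, l) = 1/(12 + (31 + 6*l)/(22 + 6*l)) (o(H, l) = 1/(12 + (7 + (l + 4)*6)/(-2 + (l + 4)*6)) = 1/(12 + (7 + (4 + l)*6)/(-2 + (4 + l)*6)) = 1/(12 + (7 + (24 + 6*l))/(-2 + (24 + 6*l))) = 1/(12 + (31 + 6*l)/(22 + 6*l)))
(o(20, t(-6, 2)) + 1084)² = (2*(11 + 3*(-6 + 2))/(295 + 78*(-6 + 2)) + 1084)² = (2*(11 + 3*(-4))/(295 + 78*(-4)) + 1084)² = (2*(11 - 12)/(295 - 312) + 1084)² = (2*(-1)/(-17) + 1084)² = (2*(-1/17)*(-1) + 1084)² = (2/17 + 1084)² = (18430/17)² = 339664900/289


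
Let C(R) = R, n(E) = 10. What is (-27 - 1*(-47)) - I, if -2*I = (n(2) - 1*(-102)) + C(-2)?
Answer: 75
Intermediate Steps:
I = -55 (I = -((10 - 1*(-102)) - 2)/2 = -((10 + 102) - 2)/2 = -(112 - 2)/2 = -½*110 = -55)
(-27 - 1*(-47)) - I = (-27 - 1*(-47)) - 1*(-55) = (-27 + 47) + 55 = 20 + 55 = 75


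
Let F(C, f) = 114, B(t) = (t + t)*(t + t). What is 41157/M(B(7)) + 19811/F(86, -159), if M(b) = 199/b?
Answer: 923554397/22686 ≈ 40710.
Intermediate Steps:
B(t) = 4*t² (B(t) = (2*t)*(2*t) = 4*t²)
41157/M(B(7)) + 19811/F(86, -159) = 41157/((199/((4*7²)))) + 19811/114 = 41157/((199/((4*49)))) + 19811*(1/114) = 41157/((199/196)) + 19811/114 = 41157/((199*(1/196))) + 19811/114 = 41157/(199/196) + 19811/114 = 41157*(196/199) + 19811/114 = 8066772/199 + 19811/114 = 923554397/22686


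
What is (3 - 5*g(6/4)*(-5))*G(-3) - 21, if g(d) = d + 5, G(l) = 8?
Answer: 1303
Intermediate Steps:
g(d) = 5 + d
(3 - 5*g(6/4)*(-5))*G(-3) - 21 = (3 - 5*(5 + 6/4)*(-5))*8 - 21 = (3 - 5*(5 + 6*(¼))*(-5))*8 - 21 = (3 - 5*(5 + 3/2)*(-5))*8 - 21 = (3 - 5*13/2*(-5))*8 - 21 = (3 - 65/2*(-5))*8 - 21 = (3 + 325/2)*8 - 21 = (331/2)*8 - 21 = 1324 - 21 = 1303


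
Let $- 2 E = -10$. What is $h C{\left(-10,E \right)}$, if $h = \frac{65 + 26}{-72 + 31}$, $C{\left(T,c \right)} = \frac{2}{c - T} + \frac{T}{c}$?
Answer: $\frac{2548}{615} \approx 4.1431$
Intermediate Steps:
$E = 5$ ($E = \left(- \frac{1}{2}\right) \left(-10\right) = 5$)
$h = - \frac{91}{41}$ ($h = \frac{91}{-41} = 91 \left(- \frac{1}{41}\right) = - \frac{91}{41} \approx -2.2195$)
$h C{\left(-10,E \right)} = - \frac{91 \frac{\left(-10\right)^{2} - 10 - \left(-10\right) 5}{5 \left(-10 - 5\right)}}{41} = - \frac{91 \frac{100 - 10 + 50}{5 \left(-10 - 5\right)}}{41} = - \frac{91 \cdot \frac{1}{5} \frac{1}{-15} \cdot 140}{41} = - \frac{91 \cdot \frac{1}{5} \left(- \frac{1}{15}\right) 140}{41} = \left(- \frac{91}{41}\right) \left(- \frac{28}{15}\right) = \frac{2548}{615}$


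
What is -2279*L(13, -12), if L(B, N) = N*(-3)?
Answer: -82044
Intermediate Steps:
L(B, N) = -3*N
-2279*L(13, -12) = -(-6837)*(-12) = -2279*36 = -82044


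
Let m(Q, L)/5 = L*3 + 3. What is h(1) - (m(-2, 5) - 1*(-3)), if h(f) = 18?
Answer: -75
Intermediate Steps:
m(Q, L) = 15 + 15*L (m(Q, L) = 5*(L*3 + 3) = 5*(3*L + 3) = 5*(3 + 3*L) = 15 + 15*L)
h(1) - (m(-2, 5) - 1*(-3)) = 18 - ((15 + 15*5) - 1*(-3)) = 18 - ((15 + 75) + 3) = 18 - (90 + 3) = 18 - 1*93 = 18 - 93 = -75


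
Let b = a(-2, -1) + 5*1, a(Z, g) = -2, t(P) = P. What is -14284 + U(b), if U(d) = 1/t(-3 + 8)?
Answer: -71419/5 ≈ -14284.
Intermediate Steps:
b = 3 (b = -2 + 5*1 = -2 + 5 = 3)
U(d) = ⅕ (U(d) = 1/(-3 + 8) = 1/5 = ⅕)
-14284 + U(b) = -14284 + ⅕ = -71419/5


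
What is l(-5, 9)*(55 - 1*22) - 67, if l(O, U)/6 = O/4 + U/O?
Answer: -6709/10 ≈ -670.90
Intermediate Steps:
l(O, U) = 3*O/2 + 6*U/O (l(O, U) = 6*(O/4 + U/O) = 3*O/2 + 6*U/O)
l(-5, 9)*(55 - 1*22) - 67 = ((3/2)*(-5) + 6*9/(-5))*(55 - 1*22) - 67 = (-15/2 + 6*9*(-⅕))*(55 - 22) - 67 = (-15/2 - 54/5)*33 - 67 = -183/10*33 - 67 = -6039/10 - 67 = -6709/10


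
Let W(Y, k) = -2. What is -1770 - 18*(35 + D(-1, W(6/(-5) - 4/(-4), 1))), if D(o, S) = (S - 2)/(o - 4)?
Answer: -12072/5 ≈ -2414.4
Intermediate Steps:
D(o, S) = (-2 + S)/(-4 + o)
-1770 - 18*(35 + D(-1, W(6/(-5) - 4/(-4), 1))) = -1770 - 18*(35 + (-2 - 2)/(-4 - 1)) = -1770 - 18*(35 - 4/(-5)) = -1770 - 18*(35 - ⅕*(-4)) = -1770 - 18*(35 + ⅘) = -1770 - 18*179/5 = -1770 - 3222/5 = -12072/5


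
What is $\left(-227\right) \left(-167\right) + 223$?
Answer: $38132$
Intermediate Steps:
$\left(-227\right) \left(-167\right) + 223 = 37909 + 223 = 38132$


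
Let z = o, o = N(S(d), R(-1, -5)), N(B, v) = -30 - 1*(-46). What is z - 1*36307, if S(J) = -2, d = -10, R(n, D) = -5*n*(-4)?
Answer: -36291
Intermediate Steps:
R(n, D) = 20*n
N(B, v) = 16 (N(B, v) = -30 + 46 = 16)
o = 16
z = 16
z - 1*36307 = 16 - 1*36307 = 16 - 36307 = -36291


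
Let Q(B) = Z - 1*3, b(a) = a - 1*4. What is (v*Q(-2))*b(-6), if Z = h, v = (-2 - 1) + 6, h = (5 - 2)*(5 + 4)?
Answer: -720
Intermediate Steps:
h = 27 (h = 3*9 = 27)
b(a) = -4 + a (b(a) = a - 4 = -4 + a)
v = 3 (v = -3 + 6 = 3)
Z = 27
Q(B) = 24 (Q(B) = 27 - 1*3 = 27 - 3 = 24)
(v*Q(-2))*b(-6) = (3*24)*(-4 - 6) = 72*(-10) = -720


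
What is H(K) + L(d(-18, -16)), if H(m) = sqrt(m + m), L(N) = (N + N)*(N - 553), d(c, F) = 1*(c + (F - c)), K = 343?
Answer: 18208 + 7*sqrt(14) ≈ 18234.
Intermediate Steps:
d(c, F) = F (d(c, F) = 1*F = F)
L(N) = 2*N*(-553 + N) (L(N) = (2*N)*(-553 + N) = 2*N*(-553 + N))
H(m) = sqrt(2)*sqrt(m) (H(m) = sqrt(2*m) = sqrt(2)*sqrt(m))
H(K) + L(d(-18, -16)) = sqrt(2)*sqrt(343) + 2*(-16)*(-553 - 16) = sqrt(2)*(7*sqrt(7)) + 2*(-16)*(-569) = 7*sqrt(14) + 18208 = 18208 + 7*sqrt(14)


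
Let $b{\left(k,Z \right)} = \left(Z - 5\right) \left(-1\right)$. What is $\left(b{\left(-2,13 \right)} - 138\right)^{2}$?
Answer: $21316$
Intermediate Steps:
$b{\left(k,Z \right)} = 5 - Z$ ($b{\left(k,Z \right)} = \left(-5 + Z\right) \left(-1\right) = 5 - Z$)
$\left(b{\left(-2,13 \right)} - 138\right)^{2} = \left(\left(5 - 13\right) - 138\right)^{2} = \left(-8 - 138\right)^{2} = \left(-146\right)^{2} = 21316$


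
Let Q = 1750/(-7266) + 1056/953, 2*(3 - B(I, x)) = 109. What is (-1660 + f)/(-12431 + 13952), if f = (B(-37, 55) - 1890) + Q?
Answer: -3561796343/1504594494 ≈ -2.3673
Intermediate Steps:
B(I, x) = -103/2 (B(I, x) = 3 - ½*109 = 3 - 109/2 = -103/2)
Q = 428939/494607 (Q = 1750*(-1/7266) + 1056*(1/953) = -125/519 + 1056/953 = 428939/494607 ≈ 0.86723)
f = -1919701103/989214 (f = (-103/2 - 1890) + 428939/494607 = -3883/2 + 428939/494607 = -1919701103/989214 ≈ -1940.6)
(-1660 + f)/(-12431 + 13952) = (-1660 - 1919701103/989214)/(-12431 + 13952) = -3561796343/989214/1521 = -3561796343/989214*1/1521 = -3561796343/1504594494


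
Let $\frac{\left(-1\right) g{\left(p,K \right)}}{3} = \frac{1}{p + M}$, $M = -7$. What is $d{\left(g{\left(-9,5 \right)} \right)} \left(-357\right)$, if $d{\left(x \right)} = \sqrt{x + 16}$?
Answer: $- \frac{357 \sqrt{259}}{4} \approx -1436.3$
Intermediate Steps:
$g{\left(p,K \right)} = - \frac{3}{-7 + p}$ ($g{\left(p,K \right)} = - \frac{3}{p - 7} = - \frac{3}{-7 + p}$)
$d{\left(x \right)} = \sqrt{16 + x}$
$d{\left(g{\left(-9,5 \right)} \right)} \left(-357\right) = \sqrt{16 - \frac{3}{-7 - 9}} \left(-357\right) = \sqrt{16 - \frac{3}{-16}} \left(-357\right) = \sqrt{16 - - \frac{3}{16}} \left(-357\right) = \sqrt{16 + \frac{3}{16}} \left(-357\right) = \sqrt{\frac{259}{16}} \left(-357\right) = \frac{\sqrt{259}}{4} \left(-357\right) = - \frac{357 \sqrt{259}}{4}$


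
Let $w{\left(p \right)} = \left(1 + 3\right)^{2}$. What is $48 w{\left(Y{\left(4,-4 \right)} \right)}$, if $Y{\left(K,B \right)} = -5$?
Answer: $768$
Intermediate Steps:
$w{\left(p \right)} = 16$ ($w{\left(p \right)} = 4^{2} = 16$)
$48 w{\left(Y{\left(4,-4 \right)} \right)} = 48 \cdot 16 = 768$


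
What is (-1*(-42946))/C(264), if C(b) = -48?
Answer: -21473/24 ≈ -894.71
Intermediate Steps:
(-1*(-42946))/C(264) = -1*(-42946)/(-48) = 42946*(-1/48) = -21473/24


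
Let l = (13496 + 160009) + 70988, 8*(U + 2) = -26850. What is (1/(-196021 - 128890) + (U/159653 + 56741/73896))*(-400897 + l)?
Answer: -111933833641389542053/958302095422542 ≈ -1.1680e+5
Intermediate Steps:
U = -13433/4 (U = -2 + (1/8)*(-26850) = -2 - 13425/4 = -13433/4 ≈ -3358.3)
l = 244493 (l = 173505 + 70988 = 244493)
(1/(-196021 - 128890) + (U/159653 + 56741/73896))*(-400897 + l) = (1/(-196021 - 128890) + (-13433/4/159653 + 56741/73896))*(-400897 + 244493) = (1/(-324911) + (-13433/4*1/159653 + 56741*(1/73896)))*(-156404) = (-1/324911 + (-13433/638612 + 56741/73896))*(-156404) = (-1/324911 + 8810709631/11797718088)*(-156404) = (2862684679199753/3833208381690168)*(-156404) = -111933833641389542053/958302095422542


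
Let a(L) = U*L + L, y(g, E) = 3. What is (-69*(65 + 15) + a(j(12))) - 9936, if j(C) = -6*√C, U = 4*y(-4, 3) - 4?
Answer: -15456 - 108*√3 ≈ -15643.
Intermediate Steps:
U = 8 (U = 4*3 - 4 = 12 - 4 = 8)
a(L) = 9*L (a(L) = 8*L + L = 9*L)
(-69*(65 + 15) + a(j(12))) - 9936 = (-69*(65 + 15) + 9*(-12*√3)) - 9936 = (-69*80 + 9*(-12*√3)) - 9936 = (-5520 + 9*(-12*√3)) - 9936 = (-5520 - 108*√3) - 9936 = -15456 - 108*√3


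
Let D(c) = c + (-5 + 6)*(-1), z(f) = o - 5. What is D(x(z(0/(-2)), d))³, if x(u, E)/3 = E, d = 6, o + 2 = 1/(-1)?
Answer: 4913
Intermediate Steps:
o = -3 (o = -2 + 1/(-1) = -2 - 1 = -3)
z(f) = -8 (z(f) = -3 - 5 = -8)
x(u, E) = 3*E
D(c) = -1 + c (D(c) = c + 1*(-1) = c - 1 = -1 + c)
D(x(z(0/(-2)), d))³ = (-1 + 3*6)³ = (-1 + 18)³ = 17³ = 4913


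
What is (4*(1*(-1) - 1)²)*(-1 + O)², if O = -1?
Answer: 64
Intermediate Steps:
(4*(1*(-1) - 1)²)*(-1 + O)² = (4*(1*(-1) - 1)²)*(-1 - 1)² = (4*(-1 - 1)²)*(-2)² = (4*(-2)²)*4 = (4*4)*4 = 16*4 = 64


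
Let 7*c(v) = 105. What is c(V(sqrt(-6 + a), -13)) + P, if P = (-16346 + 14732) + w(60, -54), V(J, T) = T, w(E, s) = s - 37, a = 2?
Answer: -1690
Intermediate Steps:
w(E, s) = -37 + s
c(v) = 15 (c(v) = (1/7)*105 = 15)
P = -1705 (P = (-16346 + 14732) + (-37 - 54) = -1614 - 91 = -1705)
c(V(sqrt(-6 + a), -13)) + P = 15 - 1705 = -1690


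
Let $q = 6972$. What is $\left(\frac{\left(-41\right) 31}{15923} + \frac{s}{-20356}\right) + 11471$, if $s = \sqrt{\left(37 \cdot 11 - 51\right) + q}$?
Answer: $\frac{182651462}{15923} - \frac{\sqrt{458}}{5089} \approx 11471.0$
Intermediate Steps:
$s = 4 \sqrt{458}$ ($s = \sqrt{\left(37 \cdot 11 - 51\right) + 6972} = \sqrt{\left(407 - 51\right) + 6972} = \sqrt{356 + 6972} = \sqrt{7328} = 4 \sqrt{458} \approx 85.604$)
$\left(\frac{\left(-41\right) 31}{15923} + \frac{s}{-20356}\right) + 11471 = \left(\frac{\left(-41\right) 31}{15923} + \frac{4 \sqrt{458}}{-20356}\right) + 11471 = \left(\left(-1271\right) \frac{1}{15923} + 4 \sqrt{458} \left(- \frac{1}{20356}\right)\right) + 11471 = \left(- \frac{1271}{15923} - \frac{\sqrt{458}}{5089}\right) + 11471 = \frac{182651462}{15923} - \frac{\sqrt{458}}{5089}$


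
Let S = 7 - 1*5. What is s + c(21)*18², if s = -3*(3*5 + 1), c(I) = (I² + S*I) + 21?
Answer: 163248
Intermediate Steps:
S = 2 (S = 7 - 5 = 2)
c(I) = 21 + I² + 2*I (c(I) = (I² + 2*I) + 21 = 21 + I² + 2*I)
s = -48 (s = -3*(15 + 1) = -3*16 = -48)
s + c(21)*18² = -48 + (21 + 21² + 2*21)*18² = -48 + (21 + 441 + 42)*324 = -48 + 504*324 = -48 + 163296 = 163248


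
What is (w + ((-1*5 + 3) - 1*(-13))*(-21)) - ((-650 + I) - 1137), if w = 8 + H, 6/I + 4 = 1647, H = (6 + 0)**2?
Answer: 2628794/1643 ≈ 1600.0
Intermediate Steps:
H = 36 (H = 6**2 = 36)
I = 6/1643 (I = 6/(-4 + 1647) = 6/1643 ≈ 0.0036519)
w = 44 (w = 8 + 36 = 44)
(w + ((-1*5 + 3) - 1*(-13))*(-21)) - ((-650 + I) - 1137) = (44 + ((-1*5 + 3) - 1*(-13))*(-21)) - ((-650 + 6/1643) - 1137) = (44 + ((-5 + 3) + 13)*(-21)) - (-1067944/1643 - 1137) = (44 + (-2 + 13)*(-21)) - 1*(-2936035/1643) = (44 + 11*(-21)) + 2936035/1643 = (44 - 231) + 2936035/1643 = -187 + 2936035/1643 = 2628794/1643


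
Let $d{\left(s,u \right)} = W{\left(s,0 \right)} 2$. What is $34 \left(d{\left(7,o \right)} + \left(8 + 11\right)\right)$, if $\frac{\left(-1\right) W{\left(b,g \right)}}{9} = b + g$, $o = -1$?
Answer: $-3638$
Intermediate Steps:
$W{\left(b,g \right)} = - 9 b - 9 g$ ($W{\left(b,g \right)} = - 9 \left(b + g\right) = - 9 b - 9 g$)
$d{\left(s,u \right)} = - 18 s$ ($d{\left(s,u \right)} = \left(- 9 s - 0\right) 2 = \left(- 9 s + 0\right) 2 = - 9 s 2 = - 18 s$)
$34 \left(d{\left(7,o \right)} + \left(8 + 11\right)\right) = 34 \left(\left(-18\right) 7 + \left(8 + 11\right)\right) = 34 \left(-126 + 19\right) = 34 \left(-107\right) = -3638$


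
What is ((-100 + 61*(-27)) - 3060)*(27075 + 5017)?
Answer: -154266244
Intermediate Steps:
((-100 + 61*(-27)) - 3060)*(27075 + 5017) = ((-100 - 1647) - 3060)*32092 = (-1747 - 3060)*32092 = -4807*32092 = -154266244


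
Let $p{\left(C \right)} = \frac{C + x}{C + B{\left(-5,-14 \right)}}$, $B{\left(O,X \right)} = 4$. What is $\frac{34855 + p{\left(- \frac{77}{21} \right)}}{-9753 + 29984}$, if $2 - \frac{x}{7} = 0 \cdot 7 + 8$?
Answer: $\frac{34718}{20231} \approx 1.7161$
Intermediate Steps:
$x = -42$ ($x = 14 - 7 \left(0 \cdot 7 + 8\right) = 14 - 7 \left(0 + 8\right) = 14 - 56 = -42$)
$p{\left(C \right)} = \frac{-42 + C}{4 + C}$ ($p{\left(C \right)} = \frac{C - 42}{C + 4} = \frac{-42 + C}{4 + C}$)
$\frac{34855 + p{\left(- \frac{77}{21} \right)}}{-9753 + 29984} = \frac{34855 + \frac{-42 - \frac{77}{21}}{4 - \frac{77}{21}}}{-9753 + 29984} = \frac{34855 + \frac{-42 - \frac{11}{3}}{4 - \frac{11}{3}}}{20231} = \left(34855 + \frac{-42 - \frac{11}{3}}{4 - \frac{11}{3}}\right) \frac{1}{20231} = \left(34855 + \frac{1}{\frac{1}{3}} \left(- \frac{137}{3}\right)\right) \frac{1}{20231} = \left(34855 + 3 \left(- \frac{137}{3}\right)\right) \frac{1}{20231} = \left(34855 - 137\right) \frac{1}{20231} = 34718 \cdot \frac{1}{20231} = \frac{34718}{20231}$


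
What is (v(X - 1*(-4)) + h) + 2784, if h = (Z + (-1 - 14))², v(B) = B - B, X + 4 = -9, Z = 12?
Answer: 2793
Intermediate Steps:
X = -13 (X = -4 - 9 = -13)
v(B) = 0
h = 9 (h = (12 + (-1 - 14))² = (12 - 15)² = (-3)² = 9)
(v(X - 1*(-4)) + h) + 2784 = (0 + 9) + 2784 = 9 + 2784 = 2793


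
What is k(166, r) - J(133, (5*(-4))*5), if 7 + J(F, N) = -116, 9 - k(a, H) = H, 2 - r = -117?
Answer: 13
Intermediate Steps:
r = 119 (r = 2 - 1*(-117) = 2 + 117 = 119)
k(a, H) = 9 - H
J(F, N) = -123 (J(F, N) = -7 - 116 = -123)
k(166, r) - J(133, (5*(-4))*5) = (9 - 1*119) - 1*(-123) = (9 - 119) + 123 = -110 + 123 = 13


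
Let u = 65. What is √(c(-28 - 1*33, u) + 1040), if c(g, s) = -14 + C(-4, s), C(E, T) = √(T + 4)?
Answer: √(1026 + √69) ≈ 32.161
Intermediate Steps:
C(E, T) = √(4 + T)
c(g, s) = -14 + √(4 + s)
√(c(-28 - 1*33, u) + 1040) = √((-14 + √(4 + 65)) + 1040) = √((-14 + √69) + 1040) = √(1026 + √69)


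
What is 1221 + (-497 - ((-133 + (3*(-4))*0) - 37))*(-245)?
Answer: 81336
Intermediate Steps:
1221 + (-497 - ((-133 + (3*(-4))*0) - 37))*(-245) = 1221 + (-497 - ((-133 - 12*0) - 37))*(-245) = 1221 + (-497 - ((-133 + 0) - 37))*(-245) = 1221 + (-497 - (-133 - 37))*(-245) = 1221 + (-497 - 1*(-170))*(-245) = 1221 + (-497 + 170)*(-245) = 1221 - 327*(-245) = 1221 + 80115 = 81336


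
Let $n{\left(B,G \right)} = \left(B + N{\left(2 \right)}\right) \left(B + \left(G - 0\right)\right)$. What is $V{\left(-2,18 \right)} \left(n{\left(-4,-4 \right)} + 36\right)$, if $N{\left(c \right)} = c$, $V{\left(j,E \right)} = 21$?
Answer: $1092$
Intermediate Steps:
$n{\left(B,G \right)} = \left(2 + B\right) \left(B + G\right)$ ($n{\left(B,G \right)} = \left(B + 2\right) \left(B + \left(G - 0\right)\right) = \left(2 + B\right) \left(B + \left(G + 0\right)\right) = \left(2 + B\right) \left(B + G\right)$)
$V{\left(-2,18 \right)} \left(n{\left(-4,-4 \right)} + 36\right) = 21 \left(\left(\left(-4\right)^{2} + 2 \left(-4\right) + 2 \left(-4\right) - -16\right) + 36\right) = 21 \left(\left(16 - 8 - 8 + 16\right) + 36\right) = 21 \left(16 + 36\right) = 21 \cdot 52 = 1092$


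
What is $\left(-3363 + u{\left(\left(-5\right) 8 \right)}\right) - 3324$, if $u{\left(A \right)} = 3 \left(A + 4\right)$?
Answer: $-6795$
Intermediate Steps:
$u{\left(A \right)} = 12 + 3 A$ ($u{\left(A \right)} = 3 \left(4 + A\right) = 12 + 3 A$)
$\left(-3363 + u{\left(\left(-5\right) 8 \right)}\right) - 3324 = \left(-3363 + \left(12 + 3 \left(\left(-5\right) 8\right)\right)\right) - 3324 = \left(-3363 + \left(12 + 3 \left(-40\right)\right)\right) - 3324 = \left(-3363 + \left(12 - 120\right)\right) - 3324 = \left(-3363 - 108\right) - 3324 = -3471 - 3324 = -6795$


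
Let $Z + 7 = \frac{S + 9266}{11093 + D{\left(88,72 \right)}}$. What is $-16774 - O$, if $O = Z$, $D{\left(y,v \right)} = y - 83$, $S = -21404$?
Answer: $- \frac{93034014}{5549} \approx -16766.0$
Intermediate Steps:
$D{\left(y,v \right)} = -83 + y$
$Z = - \frac{44912}{5549}$ ($Z = -7 + \frac{-21404 + 9266}{11093 + \left(-83 + 88\right)} = -7 - \frac{12138}{11093 + 5} = -7 - \frac{12138}{11098} = -7 - \frac{6069}{5549} = - \frac{44912}{5549} \approx -8.0937$)
$O = - \frac{44912}{5549} \approx -8.0937$
$-16774 - O = -16774 - - \frac{44912}{5549} = -16774 + \frac{44912}{5549} = - \frac{93034014}{5549}$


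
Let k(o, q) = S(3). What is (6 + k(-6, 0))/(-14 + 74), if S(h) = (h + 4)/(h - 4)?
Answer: -1/60 ≈ -0.016667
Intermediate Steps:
S(h) = (4 + h)/(-4 + h)
k(o, q) = -7 (k(o, q) = (4 + 3)/(-4 + 3) = 7/(-1) = -1*7 = -7)
(6 + k(-6, 0))/(-14 + 74) = (6 - 7)/(-14 + 74) = -1/60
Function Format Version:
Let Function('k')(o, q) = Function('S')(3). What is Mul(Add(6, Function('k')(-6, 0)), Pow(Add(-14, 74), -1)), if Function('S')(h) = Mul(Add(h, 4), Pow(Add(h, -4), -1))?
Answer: Rational(-1, 60) ≈ -0.016667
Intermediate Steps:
Function('S')(h) = Mul(Pow(Add(-4, h), -1), Add(4, h)) (Function('S')(h) = Mul(Add(4, h), Pow(Add(-4, h), -1)) = Mul(Pow(Add(-4, h), -1), Add(4, h)))
Function('k')(o, q) = -7 (Function('k')(o, q) = Mul(Pow(Add(-4, 3), -1), Add(4, 3)) = Mul(Pow(-1, -1), 7) = Mul(-1, 7) = -7)
Mul(Add(6, Function('k')(-6, 0)), Pow(Add(-14, 74), -1)) = Mul(Add(6, -7), Pow(Add(-14, 74), -1)) = Mul(-1, Pow(60, -1)) = Mul(-1, Rational(1, 60)) = Rational(-1, 60)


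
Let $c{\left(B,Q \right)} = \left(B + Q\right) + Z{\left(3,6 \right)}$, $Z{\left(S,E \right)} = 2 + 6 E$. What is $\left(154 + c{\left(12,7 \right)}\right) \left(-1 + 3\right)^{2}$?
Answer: $844$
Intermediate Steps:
$c{\left(B,Q \right)} = 38 + B + Q$ ($c{\left(B,Q \right)} = \left(B + Q\right) + \left(2 + 6 \cdot 6\right) = \left(B + Q\right) + \left(2 + 36\right) = \left(B + Q\right) + 38 = 38 + B + Q$)
$\left(154 + c{\left(12,7 \right)}\right) \left(-1 + 3\right)^{2} = \left(154 + \left(38 + 12 + 7\right)\right) \left(-1 + 3\right)^{2} = \left(154 + 57\right) 2^{2} = 211 \cdot 4 = 844$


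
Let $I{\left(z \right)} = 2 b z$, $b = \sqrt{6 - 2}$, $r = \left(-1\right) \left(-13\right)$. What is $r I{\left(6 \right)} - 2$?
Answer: $310$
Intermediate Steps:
$r = 13$
$b = 2$ ($b = \sqrt{4} = 2$)
$I{\left(z \right)} = 4 z$ ($I{\left(z \right)} = 2 \cdot 2 z = 4 z$)
$r I{\left(6 \right)} - 2 = 13 \cdot 4 \cdot 6 - 2 = 13 \cdot 24 - 2 = 312 - 2 = 310$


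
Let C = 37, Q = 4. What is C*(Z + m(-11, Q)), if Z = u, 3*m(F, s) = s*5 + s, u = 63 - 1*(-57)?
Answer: 4736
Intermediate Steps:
u = 120 (u = 63 + 57 = 120)
m(F, s) = 2*s (m(F, s) = (s*5 + s)/3 = (5*s + s)/3 = (6*s)/3 = 2*s)
Z = 120
C*(Z + m(-11, Q)) = 37*(120 + 2*4) = 37*(120 + 8) = 37*128 = 4736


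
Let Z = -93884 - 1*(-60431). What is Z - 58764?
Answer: -92217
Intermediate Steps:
Z = -33453 (Z = -93884 + 60431 = -33453)
Z - 58764 = -33453 - 58764 = -92217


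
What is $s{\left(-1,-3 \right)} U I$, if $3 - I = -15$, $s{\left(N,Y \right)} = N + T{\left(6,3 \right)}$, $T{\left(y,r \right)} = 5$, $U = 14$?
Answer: $1008$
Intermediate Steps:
$s{\left(N,Y \right)} = 5 + N$ ($s{\left(N,Y \right)} = N + 5 = 5 + N$)
$I = 18$ ($I = 3 - -15 = 3 + 15 = 18$)
$s{\left(-1,-3 \right)} U I = \left(5 - 1\right) 14 \cdot 18 = 4 \cdot 14 \cdot 18 = 56 \cdot 18 = 1008$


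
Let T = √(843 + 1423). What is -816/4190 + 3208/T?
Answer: -408/2095 + 1604*√2266/1133 ≈ 67.197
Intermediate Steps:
T = √2266 ≈ 47.603
-816/4190 + 3208/T = -816/4190 + 3208/(√2266) = -816*1/4190 + 3208*(√2266/2266) = -408/2095 + 1604*√2266/1133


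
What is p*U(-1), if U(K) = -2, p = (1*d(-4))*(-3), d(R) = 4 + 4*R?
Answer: -72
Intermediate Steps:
p = 36 (p = (1*(4 + 4*(-4)))*(-3) = (1*(4 - 16))*(-3) = (1*(-12))*(-3) = -12*(-3) = 36)
p*U(-1) = 36*(-2) = -72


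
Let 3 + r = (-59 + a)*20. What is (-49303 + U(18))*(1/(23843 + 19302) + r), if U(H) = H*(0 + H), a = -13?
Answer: 3049346043086/43145 ≈ 7.0677e+7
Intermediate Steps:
r = -1443 (r = -3 + (-59 - 13)*20 = -3 - 72*20 = -3 - 1440 = -1443)
U(H) = H**2 (U(H) = H*H = H**2)
(-49303 + U(18))*(1/(23843 + 19302) + r) = (-49303 + 18**2)*(1/(23843 + 19302) - 1443) = (-49303 + 324)*(1/43145 - 1443) = -48979*(1/43145 - 1443) = -48979*(-62258234/43145) = 3049346043086/43145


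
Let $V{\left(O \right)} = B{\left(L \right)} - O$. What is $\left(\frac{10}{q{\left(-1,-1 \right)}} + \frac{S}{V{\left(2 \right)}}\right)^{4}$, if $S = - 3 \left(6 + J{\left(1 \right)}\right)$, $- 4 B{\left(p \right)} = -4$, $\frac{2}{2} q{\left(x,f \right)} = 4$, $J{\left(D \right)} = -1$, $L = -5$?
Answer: $\frac{1500625}{16} \approx 93789.0$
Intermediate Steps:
$q{\left(x,f \right)} = 4$
$B{\left(p \right)} = 1$ ($B{\left(p \right)} = \left(- \frac{1}{4}\right) \left(-4\right) = 1$)
$S = -15$ ($S = - 3 \left(6 - 1\right) = \left(-3\right) 5 = -15$)
$V{\left(O \right)} = 1 - O$
$\left(\frac{10}{q{\left(-1,-1 \right)}} + \frac{S}{V{\left(2 \right)}}\right)^{4} = \left(\frac{10}{4} - \frac{15}{1 - 2}\right)^{4} = \left(10 \cdot \frac{1}{4} - \frac{15}{1 - 2}\right)^{4} = \left(\frac{5}{2} - \frac{15}{-1}\right)^{4} = \left(\frac{5}{2} - -15\right)^{4} = \left(\frac{5}{2} + 15\right)^{4} = \left(\frac{35}{2}\right)^{4} = \frac{1500625}{16}$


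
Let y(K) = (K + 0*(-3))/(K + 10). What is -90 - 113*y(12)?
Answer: -1668/11 ≈ -151.64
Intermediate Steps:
y(K) = K/(10 + K) (y(K) = (K + 0)/(10 + K) = K/(10 + K))
-90 - 113*y(12) = -90 - 1356/(10 + 12) = -90 - 1356/22 = -90 - 113*6/11 = -90 - 678/11 = -1668/11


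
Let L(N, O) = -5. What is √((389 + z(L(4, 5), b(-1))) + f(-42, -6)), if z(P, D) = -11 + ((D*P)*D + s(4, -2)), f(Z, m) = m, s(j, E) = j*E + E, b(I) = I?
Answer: √357 ≈ 18.894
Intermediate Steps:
s(j, E) = E + E*j (s(j, E) = E*j + E = E + E*j)
z(P, D) = -21 + P*D² (z(P, D) = -11 + ((D*P)*D - 2*(1 + 4)) = -11 + (P*D² - 2*5) = -11 + (P*D² - 10) = -11 + (-10 + P*D²) = -21 + P*D²)
√((389 + z(L(4, 5), b(-1))) + f(-42, -6)) = √((389 + (-21 - 5*(-1)²)) - 6) = √((389 + (-21 - 5*1)) - 6) = √((389 + (-21 - 5)) - 6) = √((389 - 26) - 6) = √(363 - 6) = √357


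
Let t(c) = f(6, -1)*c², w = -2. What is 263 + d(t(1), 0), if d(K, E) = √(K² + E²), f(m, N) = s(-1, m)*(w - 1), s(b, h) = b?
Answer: 266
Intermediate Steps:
f(m, N) = 3 (f(m, N) = -(-2 - 1) = -1*(-3) = 3)
t(c) = 3*c²
d(K, E) = √(E² + K²)
263 + d(t(1), 0) = 263 + √(0² + (3*1²)²) = 263 + √(0 + (3*1)²) = 263 + √(0 + 3²) = 263 + √(0 + 9) = 263 + √9 = 263 + 3 = 266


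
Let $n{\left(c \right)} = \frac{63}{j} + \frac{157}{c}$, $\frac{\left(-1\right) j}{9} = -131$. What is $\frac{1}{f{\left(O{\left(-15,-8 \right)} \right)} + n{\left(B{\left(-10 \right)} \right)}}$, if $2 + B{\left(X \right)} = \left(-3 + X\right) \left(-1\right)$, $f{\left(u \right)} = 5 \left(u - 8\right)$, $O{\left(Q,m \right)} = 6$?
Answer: $\frac{1441}{6234} \approx 0.23115$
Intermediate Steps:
$f{\left(u \right)} = -40 + 5 u$ ($f{\left(u \right)} = 5 \left(-8 + u\right) = -40 + 5 u$)
$B{\left(X \right)} = 1 - X$ ($B{\left(X \right)} = -2 + \left(-3 + X\right) \left(-1\right) = -2 - \left(-3 + X\right) = 1 - X$)
$j = 1179$ ($j = \left(-9\right) \left(-131\right) = 1179$)
$n{\left(c \right)} = \frac{7}{131} + \frac{157}{c}$ ($n{\left(c \right)} = \frac{63}{1179} + \frac{157}{c} = 63 \cdot \frac{1}{1179} + \frac{157}{c} = \frac{7}{131} + \frac{157}{c}$)
$\frac{1}{f{\left(O{\left(-15,-8 \right)} \right)} + n{\left(B{\left(-10 \right)} \right)}} = \frac{1}{\left(-40 + 5 \cdot 6\right) + \left(\frac{7}{131} + \frac{157}{1 - -10}\right)} = \frac{1}{\left(-40 + 30\right) + \left(\frac{7}{131} + \frac{157}{1 + 10}\right)} = \frac{1}{-10 + \left(\frac{7}{131} + \frac{157}{11}\right)} = \frac{1}{-10 + \frac{20644}{1441}} = \frac{1}{\frac{6234}{1441}} = \frac{1441}{6234}$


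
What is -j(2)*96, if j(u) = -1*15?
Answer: 1440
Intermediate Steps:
j(u) = -15
-j(2)*96 = -1*(-15)*96 = 15*96 = 1440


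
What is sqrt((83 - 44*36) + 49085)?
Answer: 4*sqrt(2974) ≈ 218.14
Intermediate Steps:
sqrt((83 - 44*36) + 49085) = sqrt((83 - 1584) + 49085) = sqrt(-1501 + 49085) = sqrt(47584) = 4*sqrt(2974)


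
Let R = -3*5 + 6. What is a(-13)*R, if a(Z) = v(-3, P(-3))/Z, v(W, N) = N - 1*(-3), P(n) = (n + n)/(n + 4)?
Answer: -27/13 ≈ -2.0769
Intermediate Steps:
P(n) = 2*n/(4 + n) (P(n) = (2*n)/(4 + n) = 2*n/(4 + n))
v(W, N) = 3 + N (v(W, N) = N + 3 = 3 + N)
R = -9 (R = -15 + 6 = -9)
a(Z) = -3/Z (a(Z) = (3 + 2*(-3)/(4 - 3))/Z = (3 + 2*(-3)/1)/Z = (3 + 2*(-3)*1)/Z = (3 - 6)/Z = -3/Z)
a(-13)*R = -3/(-13)*(-9) = -3*(-1/13)*(-9) = (3/13)*(-9) = -27/13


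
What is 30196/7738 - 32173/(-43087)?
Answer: 775004863/166703603 ≈ 4.6490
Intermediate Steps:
30196/7738 - 32173/(-43087) = 30196*(1/7738) - 32173*(-1/43087) = 15098/3869 + 32173/43087 = 775004863/166703603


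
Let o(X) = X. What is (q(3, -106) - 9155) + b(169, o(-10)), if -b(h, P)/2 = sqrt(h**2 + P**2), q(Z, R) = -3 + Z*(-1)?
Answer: -9161 - 2*sqrt(28661) ≈ -9499.6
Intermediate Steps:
q(Z, R) = -3 - Z
b(h, P) = -2*sqrt(P**2 + h**2) (b(h, P) = -2*sqrt(h**2 + P**2) = -2*sqrt(P**2 + h**2))
(q(3, -106) - 9155) + b(169, o(-10)) = ((-3 - 1*3) - 9155) - 2*sqrt((-10)**2 + 169**2) = ((-3 - 3) - 9155) - 2*sqrt(100 + 28561) = (-6 - 9155) - 2*sqrt(28661) = -9161 - 2*sqrt(28661)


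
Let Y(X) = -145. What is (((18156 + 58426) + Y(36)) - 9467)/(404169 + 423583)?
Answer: 33485/413876 ≈ 0.080906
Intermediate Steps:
(((18156 + 58426) + Y(36)) - 9467)/(404169 + 423583) = (((18156 + 58426) - 145) - 9467)/(404169 + 423583) = ((76582 - 145) - 9467)/827752 = (76437 - 9467)*(1/827752) = 66970*(1/827752) = 33485/413876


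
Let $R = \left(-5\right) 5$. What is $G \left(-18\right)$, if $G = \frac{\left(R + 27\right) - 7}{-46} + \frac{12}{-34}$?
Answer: $\frac{1719}{391} \approx 4.3964$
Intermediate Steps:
$R = -25$
$G = - \frac{191}{782}$ ($G = \frac{\left(-25 + 27\right) - 7}{-46} + \frac{12}{-34} = \left(2 - 7\right) \left(- \frac{1}{46}\right) + 12 \left(- \frac{1}{34}\right) = \left(-5\right) \left(- \frac{1}{46}\right) - \frac{6}{17} = \frac{5}{46} - \frac{6}{17} = - \frac{191}{782} \approx -0.24425$)
$G \left(-18\right) = \left(- \frac{191}{782}\right) \left(-18\right) = \frac{1719}{391}$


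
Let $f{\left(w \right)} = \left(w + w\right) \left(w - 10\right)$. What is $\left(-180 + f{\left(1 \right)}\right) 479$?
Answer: $-94842$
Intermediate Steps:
$f{\left(w \right)} = 2 w \left(-10 + w\right)$
$\left(-180 + f{\left(1 \right)}\right) 479 = \left(-180 + 2 \cdot 1 \left(-10 + 1\right)\right) 479 = \left(-180 + 2 \cdot 1 \left(-9\right)\right) 479 = \left(-180 - 18\right) 479 = \left(-198\right) 479 = -94842$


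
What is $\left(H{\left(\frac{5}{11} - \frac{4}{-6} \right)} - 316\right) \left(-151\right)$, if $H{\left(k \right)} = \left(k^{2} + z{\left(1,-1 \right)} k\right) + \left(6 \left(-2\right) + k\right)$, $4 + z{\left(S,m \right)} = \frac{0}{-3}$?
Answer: $\frac{54282386}{1089} \approx 49846.0$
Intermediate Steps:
$z{\left(S,m \right)} = -4$ ($z{\left(S,m \right)} = -4 + \frac{0}{-3} = -4 + 0 \left(- \frac{1}{3}\right) = -4 + 0 = -4$)
$H{\left(k \right)} = -12 + k^{2} - 3 k$ ($H{\left(k \right)} = \left(k^{2} - 4 k\right) + \left(6 \left(-2\right) + k\right) = \left(k^{2} - 4 k\right) + \left(-12 + k\right) = -12 + k^{2} - 3 k$)
$\left(H{\left(\frac{5}{11} - \frac{4}{-6} \right)} - 316\right) \left(-151\right) = \left(\left(-12 + \left(\frac{5}{11} - \frac{4}{-6}\right)^{2} - 3 \left(\frac{5}{11} - \frac{4}{-6}\right)\right) - 316\right) \left(-151\right) = \left(\left(-12 + \left(5 \cdot \frac{1}{11} - - \frac{2}{3}\right)^{2} - 3 \left(5 \cdot \frac{1}{11} - - \frac{2}{3}\right)\right) - 316\right) \left(-151\right) = \left(\left(-12 + \left(\frac{5}{11} + \frac{2}{3}\right)^{2} - 3 \left(\frac{5}{11} + \frac{2}{3}\right)\right) - 316\right) \left(-151\right) = \left(\left(-12 + \left(\frac{37}{33}\right)^{2} - \frac{37}{11}\right) - 316\right) \left(-151\right) = \left(\left(-12 + \frac{1369}{1089} - \frac{37}{11}\right) - 316\right) \left(-151\right) = \left(- \frac{15362}{1089} - 316\right) \left(-151\right) = \left(- \frac{359486}{1089}\right) \left(-151\right) = \frac{54282386}{1089}$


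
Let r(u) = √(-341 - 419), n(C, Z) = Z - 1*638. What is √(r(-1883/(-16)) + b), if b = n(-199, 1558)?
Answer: √(920 + 2*I*√190) ≈ 30.335 + 0.4544*I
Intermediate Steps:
n(C, Z) = -638 + Z (n(C, Z) = Z - 638 = -638 + Z)
r(u) = 2*I*√190 (r(u) = √(-760) = 2*I*√190)
b = 920 (b = -638 + 1558 = 920)
√(r(-1883/(-16)) + b) = √(2*I*√190 + 920) = √(920 + 2*I*√190)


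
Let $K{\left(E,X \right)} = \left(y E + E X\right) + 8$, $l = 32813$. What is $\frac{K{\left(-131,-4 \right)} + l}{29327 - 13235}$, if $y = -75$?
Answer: $\frac{7195}{2682} \approx 2.6827$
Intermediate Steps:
$K{\left(E,X \right)} = 8 - 75 E + E X$ ($K{\left(E,X \right)} = \left(- 75 E + E X\right) + 8 = 8 - 75 E + E X$)
$\frac{K{\left(-131,-4 \right)} + l}{29327 - 13235} = \frac{\left(8 - -9825 - -524\right) + 32813}{29327 - 13235} = \frac{\left(8 + 9825 + 524\right) + 32813}{16092} = \left(10357 + 32813\right) \frac{1}{16092} = 43170 \cdot \frac{1}{16092} = \frac{7195}{2682}$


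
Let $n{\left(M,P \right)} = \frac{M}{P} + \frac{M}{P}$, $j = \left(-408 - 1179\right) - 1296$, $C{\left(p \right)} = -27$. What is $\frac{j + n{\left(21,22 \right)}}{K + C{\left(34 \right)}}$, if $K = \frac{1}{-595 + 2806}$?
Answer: $\frac{1592523}{14924} \approx 106.71$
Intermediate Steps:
$K = \frac{1}{2211} \approx 0.00045228$
$j = -2883$ ($j = -1587 - 1296 = -2883$)
$n{\left(M,P \right)} = \frac{2 M}{P}$
$\frac{j + n{\left(21,22 \right)}}{K + C{\left(34 \right)}} = \frac{-2883 + 2 \cdot 21 \cdot \frac{1}{22}}{\frac{1}{2211} - 27} = \frac{-2883 + 2 \cdot 21 \cdot \frac{1}{22}}{- \frac{59696}{2211}} = \left(-2883 + \frac{21}{11}\right) \left(- \frac{2211}{59696}\right) = \left(- \frac{31692}{11}\right) \left(- \frac{2211}{59696}\right) = \frac{1592523}{14924}$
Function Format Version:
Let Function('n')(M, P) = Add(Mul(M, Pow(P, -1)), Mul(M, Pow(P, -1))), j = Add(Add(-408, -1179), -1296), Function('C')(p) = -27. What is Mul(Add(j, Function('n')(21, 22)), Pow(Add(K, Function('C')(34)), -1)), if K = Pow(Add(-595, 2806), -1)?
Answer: Rational(1592523, 14924) ≈ 106.71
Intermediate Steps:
K = Rational(1, 2211) (K = Pow(2211, -1) = Rational(1, 2211) ≈ 0.00045228)
j = -2883 (j = Add(-1587, -1296) = -2883)
Function('n')(M, P) = Mul(2, M, Pow(P, -1))
Mul(Add(j, Function('n')(21, 22)), Pow(Add(K, Function('C')(34)), -1)) = Mul(Add(-2883, Mul(2, 21, Pow(22, -1))), Pow(Add(Rational(1, 2211), -27), -1)) = Mul(Add(-2883, Mul(2, 21, Rational(1, 22))), Pow(Rational(-59696, 2211), -1)) = Mul(Add(-2883, Rational(21, 11)), Rational(-2211, 59696)) = Mul(Rational(-31692, 11), Rational(-2211, 59696)) = Rational(1592523, 14924)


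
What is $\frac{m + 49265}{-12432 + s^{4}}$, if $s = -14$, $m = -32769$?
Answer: $\frac{1031}{1624} \approx 0.63485$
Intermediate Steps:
$\frac{m + 49265}{-12432 + s^{4}} = \frac{-32769 + 49265}{-12432 + \left(-14\right)^{4}} = \frac{16496}{-12432 + 38416} = \frac{16496}{25984} = 16496 \cdot \frac{1}{25984} = \frac{1031}{1624}$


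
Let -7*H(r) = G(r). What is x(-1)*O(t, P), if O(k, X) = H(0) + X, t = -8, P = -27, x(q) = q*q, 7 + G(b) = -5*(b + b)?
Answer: -26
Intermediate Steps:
G(b) = -7 - 10*b (G(b) = -7 - 5*(b + b) = -7 - 10*b)
H(r) = 1 + 10*r/7 (H(r) = -(-7 - 10*r)/7 = 1 + 10*r/7)
x(q) = q**2
O(k, X) = 1 + X (O(k, X) = (1 + (10/7)*0) + X = (1 + 0) + X = 1 + X)
x(-1)*O(t, P) = (-1)**2*(1 - 27) = 1*(-26) = -26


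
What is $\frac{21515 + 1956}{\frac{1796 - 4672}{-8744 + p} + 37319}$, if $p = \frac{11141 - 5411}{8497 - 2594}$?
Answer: $\frac{605670352021}{963027186783} \approx 0.62892$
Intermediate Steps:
$p = \frac{5730}{5903} \approx 0.97069$
$\frac{21515 + 1956}{\frac{1796 - 4672}{-8744 + p} + 37319} = \frac{21515 + 1956}{\frac{1796 - 4672}{-8744 + \frac{5730}{5903}} + 37319} = \frac{23471}{- \frac{2876}{- \frac{51610102}{5903}} + 37319} = \frac{23471}{\left(-2876\right) \left(- \frac{5903}{51610102}\right) + 37319} = \frac{23471}{\frac{8488514}{25805051} + 37319} = \frac{23471}{\frac{963027186783}{25805051}} = 23471 \cdot \frac{25805051}{963027186783} = \frac{605670352021}{963027186783}$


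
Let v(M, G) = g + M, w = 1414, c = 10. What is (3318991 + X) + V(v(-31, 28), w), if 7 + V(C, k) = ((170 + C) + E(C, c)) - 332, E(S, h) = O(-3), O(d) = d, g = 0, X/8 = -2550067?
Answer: -17081748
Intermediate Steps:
X = -20400536 (X = 8*(-2550067) = -20400536)
E(S, h) = -3
v(M, G) = M (v(M, G) = 0 + M = M)
V(C, k) = -172 + C (V(C, k) = -7 + (((170 + C) - 3) - 332) = -7 + ((167 + C) - 332) = -7 + (-165 + C) = -172 + C)
(3318991 + X) + V(v(-31, 28), w) = (3318991 - 20400536) + (-172 - 31) = -17081545 - 203 = -17081748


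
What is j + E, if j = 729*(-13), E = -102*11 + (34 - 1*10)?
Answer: -10575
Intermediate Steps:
E = -1098 (E = -1122 + (34 - 10) = -1122 + 24 = -1098)
j = -9477
j + E = -9477 - 1098 = -10575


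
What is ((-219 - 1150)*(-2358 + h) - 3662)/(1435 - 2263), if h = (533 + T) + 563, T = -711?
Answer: -899125/276 ≈ -3257.7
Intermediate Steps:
h = 385 (h = (533 - 711) + 563 = -178 + 563 = 385)
((-219 - 1150)*(-2358 + h) - 3662)/(1435 - 2263) = ((-219 - 1150)*(-2358 + 385) - 3662)/(1435 - 2263) = (-1369*(-1973) - 3662)/(-828) = (2701037 - 3662)*(-1/828) = 2697375*(-1/828) = -899125/276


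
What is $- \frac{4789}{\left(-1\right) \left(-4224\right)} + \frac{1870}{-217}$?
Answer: $- \frac{8938093}{916608} \approx -9.7513$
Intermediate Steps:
$- \frac{4789}{\left(-1\right) \left(-4224\right)} + \frac{1870}{-217} = - \frac{4789}{4224} + 1870 \left(- \frac{1}{217}\right) = \left(-4789\right) \frac{1}{4224} - \frac{1870}{217} = - \frac{4789}{4224} - \frac{1870}{217} = - \frac{8938093}{916608}$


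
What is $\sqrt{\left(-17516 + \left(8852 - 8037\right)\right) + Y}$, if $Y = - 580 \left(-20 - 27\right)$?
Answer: $\sqrt{10559} \approx 102.76$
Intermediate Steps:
$Y = 27260$ ($Y = - 580 \left(-20 - 27\right) = \left(-580\right) \left(-47\right) = 27260$)
$\sqrt{\left(-17516 + \left(8852 - 8037\right)\right) + Y} = \sqrt{\left(-17516 + \left(8852 - 8037\right)\right) + 27260} = \sqrt{\left(-17516 + 815\right) + 27260} = \sqrt{-16701 + 27260} = \sqrt{10559}$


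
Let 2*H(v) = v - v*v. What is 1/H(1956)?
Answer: -1/1911990 ≈ -5.2301e-7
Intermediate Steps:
H(v) = v/2 - v²/2 (H(v) = (v - v*v)/2 = (v - v²)/2 = v/2 - v²/2)
1/H(1956) = 1/((½)*1956*(1 - 1*1956)) = 1/((½)*1956*(1 - 1956)) = 1/((½)*1956*(-1955)) = 1/(-1911990) = -1/1911990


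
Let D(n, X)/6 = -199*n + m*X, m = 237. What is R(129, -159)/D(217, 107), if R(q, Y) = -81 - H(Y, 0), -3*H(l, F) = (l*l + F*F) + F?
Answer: -1391/17824 ≈ -0.078041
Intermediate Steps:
H(l, F) = -F/3 - F²/3 - l²/3 (H(l, F) = -((l*l + F*F) + F)/3 = -((l² + F²) + F)/3 = -((F² + l²) + F)/3 = -(F + F² + l²)/3 = -F/3 - F²/3 - l²/3)
D(n, X) = -1194*n + 1422*X (D(n, X) = 6*(-199*n + 237*X) = -1194*n + 1422*X)
R(q, Y) = -81 + Y²/3 (R(q, Y) = -81 - (-⅓*0 - ⅓*0² - Y²/3) = -81 - (0 - ⅓*0 - Y²/3) = -81 - (0 + 0 - Y²/3) = -81 - (-1)*Y²/3 = -81 + Y²/3)
R(129, -159)/D(217, 107) = (-81 + (⅓)*(-159)²)/(-1194*217 + 1422*107) = (-81 + (⅓)*25281)/(-259098 + 152154) = (-81 + 8427)/(-106944) = 8346*(-1/106944) = -1391/17824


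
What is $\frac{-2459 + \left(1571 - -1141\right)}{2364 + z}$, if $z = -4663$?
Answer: $- \frac{23}{209} \approx -0.11005$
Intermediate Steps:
$\frac{-2459 + \left(1571 - -1141\right)}{2364 + z} = \frac{-2459 + \left(1571 - -1141\right)}{2364 - 4663} = \frac{-2459 + \left(1571 + 1141\right)}{-2299} = \left(-2459 + 2712\right) \left(- \frac{1}{2299}\right) = 253 \left(- \frac{1}{2299}\right) = - \frac{23}{209}$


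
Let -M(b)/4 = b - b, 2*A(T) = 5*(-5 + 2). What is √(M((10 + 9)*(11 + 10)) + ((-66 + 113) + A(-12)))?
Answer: √158/2 ≈ 6.2849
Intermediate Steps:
A(T) = -15/2 (A(T) = (5*(-5 + 2))/2 = (5*(-3))/2 = (½)*(-15) = -15/2)
M(b) = 0 (M(b) = -4*(b - b) = -4*0 = 0)
√(M((10 + 9)*(11 + 10)) + ((-66 + 113) + A(-12))) = √(0 + ((-66 + 113) - 15/2)) = √(0 + (47 - 15/2)) = √(0 + 79/2) = √(79/2) = √158/2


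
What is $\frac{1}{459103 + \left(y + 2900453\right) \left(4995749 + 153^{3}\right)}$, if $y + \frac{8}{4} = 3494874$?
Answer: $\frac{1}{54854787860053} \approx 1.823 \cdot 10^{-14}$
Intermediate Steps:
$y = 3494872$ ($y = -2 + 3494874 = 3494872$)
$\frac{1}{459103 + \left(y + 2900453\right) \left(4995749 + 153^{3}\right)} = \frac{1}{459103 + \left(3494872 + 2900453\right) \left(4995749 + 153^{3}\right)} = \frac{1}{459103 + 6395325 \left(4995749 + 3581577\right)} = \frac{1}{459103 + 6395325 \cdot 8577326} = \frac{1}{459103 + 54854787400950} = \frac{1}{54854787860053}$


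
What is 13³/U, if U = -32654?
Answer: -2197/32654 ≈ -0.067281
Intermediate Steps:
13³/U = 13³/(-32654) = 2197*(-1/32654) = -2197/32654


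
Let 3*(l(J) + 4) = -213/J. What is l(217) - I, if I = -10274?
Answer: 2228519/217 ≈ 10270.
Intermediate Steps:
l(J) = -4 - 71/J (l(J) = -4 + (-213/J)/3 = -4 - 71/J)
l(217) - I = (-4 - 71/217) - 1*(-10274) = (-4 - 71*1/217) + 10274 = (-4 - 71/217) + 10274 = -939/217 + 10274 = 2228519/217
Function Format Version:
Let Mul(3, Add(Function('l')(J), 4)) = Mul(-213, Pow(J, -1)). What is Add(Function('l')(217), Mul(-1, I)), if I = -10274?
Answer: Rational(2228519, 217) ≈ 10270.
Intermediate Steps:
Function('l')(J) = Add(-4, Mul(-71, Pow(J, -1))) (Function('l')(J) = Add(-4, Mul(Rational(1, 3), Mul(-213, Pow(J, -1)))) = Add(-4, Mul(-71, Pow(J, -1))))
Add(Function('l')(217), Mul(-1, I)) = Add(Add(-4, Mul(-71, Pow(217, -1))), Mul(-1, -10274)) = Add(Add(-4, Mul(-71, Rational(1, 217))), 10274) = Add(Add(-4, Rational(-71, 217)), 10274) = Add(Rational(-939, 217), 10274) = Rational(2228519, 217)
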